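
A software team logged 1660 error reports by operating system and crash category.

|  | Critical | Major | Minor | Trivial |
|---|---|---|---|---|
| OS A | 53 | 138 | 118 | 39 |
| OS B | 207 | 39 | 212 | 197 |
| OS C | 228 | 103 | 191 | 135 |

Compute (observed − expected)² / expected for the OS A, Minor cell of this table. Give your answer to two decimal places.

0.71

Row total (OS A) = 348; column total (Minor) = 521; N = 1660.
Expected count E = 348 × 521 / 1660 = 109.222.
Contribution = (O − E)²/E = (118 − 109.222)² / 109.222 = 0.71.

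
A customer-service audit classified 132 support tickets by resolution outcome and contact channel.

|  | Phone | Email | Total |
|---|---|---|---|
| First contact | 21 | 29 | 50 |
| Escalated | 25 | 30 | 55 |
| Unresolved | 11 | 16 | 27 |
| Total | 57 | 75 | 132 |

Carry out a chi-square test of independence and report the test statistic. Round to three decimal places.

Grand total N = 132.
Expected counts (row total × column total / N):
  First contact, Phone: 50×57/132 = 21.5909
  First contact, Email: 50×75/132 = 28.4091
  Escalated, Phone: 55×57/132 = 23.7500
  Escalated, Email: 55×75/132 = 31.2500
  Unresolved, Phone: 27×57/132 = 11.6591
  Unresolved, Email: 27×75/132 = 15.3409
Contributions (O − E)²/E:
  (21 − 21.5909)²/21.5909 = 0.0162
  (29 − 28.4091)²/28.4091 = 0.0123
  (25 − 23.7500)²/23.7500 = 0.0658
  (30 − 31.2500)²/31.2500 = 0.0500
  (11 − 11.6591)²/11.6591 = 0.0373
  (16 − 15.3409)²/15.3409 = 0.0283
χ² = 0.0162 + 0.0123 + 0.0658 + 0.0500 + 0.0373 + 0.0283 = 0.210

0.210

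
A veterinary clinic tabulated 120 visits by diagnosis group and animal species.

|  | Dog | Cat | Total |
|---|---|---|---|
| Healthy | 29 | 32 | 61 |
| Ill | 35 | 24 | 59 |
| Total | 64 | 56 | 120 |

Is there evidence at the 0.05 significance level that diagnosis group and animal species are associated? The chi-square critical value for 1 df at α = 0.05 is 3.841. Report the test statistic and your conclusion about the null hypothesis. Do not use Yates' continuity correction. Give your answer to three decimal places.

1.672; fail to reject H₀

Grand total N = 120.
Expected counts (row total × column total / N):
  Healthy, Dog: 61×64/120 = 32.5333
  Healthy, Cat: 61×56/120 = 28.4667
  Ill, Dog: 59×64/120 = 31.4667
  Ill, Cat: 59×56/120 = 27.5333
Contributions (O − E)²/E:
  (29 − 32.5333)²/32.5333 = 0.3837
  (32 − 28.4667)²/28.4667 = 0.4386
  (35 − 31.4667)²/31.4667 = 0.3967
  (24 − 27.5333)²/27.5333 = 0.4534
χ² = 0.3837 + 0.4386 + 0.3967 + 0.4534 = 1.672
df = (2−1)(2−1) = 1. Since 1.672 < 3.841, fail to reject the null hypothesis of independence at α = 0.05.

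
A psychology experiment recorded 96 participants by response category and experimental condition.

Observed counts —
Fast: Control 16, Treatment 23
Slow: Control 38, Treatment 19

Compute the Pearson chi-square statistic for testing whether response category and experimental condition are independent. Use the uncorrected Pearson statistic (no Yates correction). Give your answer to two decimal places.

Row totals: 39, 57. Column totals: 54, 42. Grand total N = 96.
Expected counts (row total × column total / N):
  Fast, Control: 39×54/96 = 21.938
  Fast, Treatment: 39×42/96 = 17.062
  Slow, Control: 57×54/96 = 32.062
  Slow, Treatment: 57×42/96 = 24.938
Contributions (O − E)²/E:
  (16 − 21.938)²/21.938 = 1.6072
  (23 − 17.062)²/17.062 = 2.0666
  (38 − 32.062)²/32.062 = 1.0997
  (19 − 24.938)²/24.938 = 1.4139
χ² = 1.6072 + 2.0666 + 1.0997 + 1.4139 = 6.19

6.19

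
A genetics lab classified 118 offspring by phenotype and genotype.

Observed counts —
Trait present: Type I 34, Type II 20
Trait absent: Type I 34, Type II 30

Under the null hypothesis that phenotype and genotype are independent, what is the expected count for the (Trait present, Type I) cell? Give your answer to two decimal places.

Row total (Trait present) = 54; column total (Type I) = 68; grand total N = 118.
Expected count = (row total × column total) / N = 54 × 68 / 118 = 31.12.

31.12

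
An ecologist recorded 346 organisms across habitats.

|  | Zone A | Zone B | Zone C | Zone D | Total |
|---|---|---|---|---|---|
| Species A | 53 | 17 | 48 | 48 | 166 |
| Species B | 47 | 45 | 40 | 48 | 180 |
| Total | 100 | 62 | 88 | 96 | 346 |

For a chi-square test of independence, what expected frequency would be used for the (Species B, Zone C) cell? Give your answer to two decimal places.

45.78

Row total (Species B) = 180; column total (Zone C) = 88; grand total N = 346.
Expected count = (row total × column total) / N = 180 × 88 / 346 = 45.78.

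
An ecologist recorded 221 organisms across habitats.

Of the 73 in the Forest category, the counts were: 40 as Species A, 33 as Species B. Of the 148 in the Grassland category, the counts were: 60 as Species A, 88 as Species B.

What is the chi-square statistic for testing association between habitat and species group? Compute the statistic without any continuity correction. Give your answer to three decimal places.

Row totals: 73, 148. Column totals: 100, 121. Grand total N = 221.
Expected counts (row total × column total / N):
  Forest, Species A: 73×100/221 = 33.0317
  Forest, Species B: 73×121/221 = 39.9683
  Grassland, Species A: 148×100/221 = 66.9683
  Grassland, Species B: 148×121/221 = 81.0317
Contributions (O − E)²/E:
  (40 − 33.0317)²/33.0317 = 1.4700
  (33 − 39.9683)²/39.9683 = 1.2149
  (60 − 66.9683)²/66.9683 = 0.7251
  (88 − 81.0317)²/81.0317 = 0.5992
χ² = 1.4700 + 1.2149 + 0.7251 + 0.5992 = 4.009

4.009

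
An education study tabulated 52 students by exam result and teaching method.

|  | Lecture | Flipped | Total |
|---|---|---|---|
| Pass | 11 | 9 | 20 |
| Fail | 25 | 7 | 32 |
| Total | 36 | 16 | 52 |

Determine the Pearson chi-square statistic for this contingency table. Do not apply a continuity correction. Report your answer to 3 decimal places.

3.090

Grand total N = 52.
Expected counts (row total × column total / N):
  Pass, Lecture: 20×36/52 = 13.8462
  Pass, Flipped: 20×16/52 = 6.1538
  Fail, Lecture: 32×36/52 = 22.1538
  Fail, Flipped: 32×16/52 = 9.8462
Contributions (O − E)²/E:
  (11 − 13.8462)²/13.8462 = 0.5851
  (9 − 6.1538)²/6.1538 = 1.3164
  (25 − 22.1538)²/22.1538 = 0.3657
  (7 − 9.8462)²/9.8462 = 0.8227
χ² = 0.5851 + 1.3164 + 0.3657 + 0.8227 = 3.090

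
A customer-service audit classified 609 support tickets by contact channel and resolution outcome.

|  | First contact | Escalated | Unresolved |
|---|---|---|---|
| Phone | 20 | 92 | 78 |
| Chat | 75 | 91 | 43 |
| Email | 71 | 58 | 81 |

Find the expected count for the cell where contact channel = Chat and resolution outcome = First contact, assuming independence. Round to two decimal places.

Row total (Chat) = 209; column total (First contact) = 166; grand total N = 609.
Expected count = (row total × column total) / N = 209 × 166 / 609 = 56.97.

56.97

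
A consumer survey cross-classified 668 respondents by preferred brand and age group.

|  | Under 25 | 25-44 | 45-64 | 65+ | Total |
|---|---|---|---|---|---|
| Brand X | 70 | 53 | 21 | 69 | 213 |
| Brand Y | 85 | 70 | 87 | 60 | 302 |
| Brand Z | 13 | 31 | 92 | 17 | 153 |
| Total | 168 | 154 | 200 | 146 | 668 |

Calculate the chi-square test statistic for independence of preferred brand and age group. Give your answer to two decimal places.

Grand total N = 668.
Expected counts (row total × column total / N):
  Brand X, Under 25: 213×168/668 = 53.569
  Brand X, 25-44: 213×154/668 = 49.105
  Brand X, 45-64: 213×200/668 = 63.772
  Brand X, 65+: 213×146/668 = 46.554
  Brand Y, Under 25: 302×168/668 = 75.952
  Brand Y, 25-44: 302×154/668 = 69.623
  Brand Y, 45-64: 302×200/668 = 90.419
  Brand Y, 65+: 302×146/668 = 66.006
  Brand Z, Under 25: 153×168/668 = 38.479
  Brand Z, 25-44: 153×154/668 = 35.272
  Brand Z, 45-64: 153×200/668 = 45.808
  Brand Z, 65+: 153×146/668 = 33.440
Contributions (O − E)²/E:
  (70 − 53.569)²/53.569 = 5.0398
  (53 − 49.105)²/49.105 = 0.3090
  (21 − 63.772)²/63.772 = 28.6873
  (69 − 46.554)²/46.554 = 10.8223
  (85 − 75.952)²/75.952 = 1.0779
  (70 − 69.623)²/69.623 = 0.0020
  (87 − 90.419)²/90.419 = 0.1293
  (60 − 66.006)²/66.006 = 0.5465
  (13 − 38.479)²/38.479 = 16.8710
  (31 − 35.272)²/35.272 = 0.5174
  (92 − 45.808)²/45.808 = 46.5792
  (17 − 33.440)²/33.440 = 8.0823
χ² = 5.0398 + 0.3090 + 28.6873 + 10.8223 + 1.0779 + 0.0020 + 0.1293 + 0.5465 + 16.8710 + 0.5174 + 46.5792 + 8.0823 = 118.66

118.66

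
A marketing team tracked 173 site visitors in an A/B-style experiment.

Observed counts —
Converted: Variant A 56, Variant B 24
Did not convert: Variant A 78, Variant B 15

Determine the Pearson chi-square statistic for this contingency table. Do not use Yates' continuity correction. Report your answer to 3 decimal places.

4.739

Row totals: 80, 93. Column totals: 134, 39. Grand total N = 173.
Expected counts (row total × column total / N):
  Converted, Variant A: 80×134/173 = 61.9653
  Converted, Variant B: 80×39/173 = 18.0347
  Did not convert, Variant A: 93×134/173 = 72.0347
  Did not convert, Variant B: 93×39/173 = 20.9653
Contributions (O − E)²/E:
  (56 − 61.9653)²/61.9653 = 0.5743
  (24 − 18.0347)²/18.0347 = 1.9731
  (78 − 72.0347)²/72.0347 = 0.4940
  (15 − 20.9653)²/20.9653 = 1.6973
χ² = 0.5743 + 1.9731 + 0.4940 + 1.6973 = 4.739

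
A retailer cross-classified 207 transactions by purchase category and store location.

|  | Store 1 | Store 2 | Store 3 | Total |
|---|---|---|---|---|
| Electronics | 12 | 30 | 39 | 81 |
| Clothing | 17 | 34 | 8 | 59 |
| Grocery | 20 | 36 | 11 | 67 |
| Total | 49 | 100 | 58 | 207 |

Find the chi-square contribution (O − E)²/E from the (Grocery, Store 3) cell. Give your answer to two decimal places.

Row total (Grocery) = 67; column total (Store 3) = 58; N = 207.
Expected count E = 67 × 58 / 207 = 18.773.
Contribution = (O − E)²/E = (11 − 18.773)² / 18.773 = 3.22.

3.22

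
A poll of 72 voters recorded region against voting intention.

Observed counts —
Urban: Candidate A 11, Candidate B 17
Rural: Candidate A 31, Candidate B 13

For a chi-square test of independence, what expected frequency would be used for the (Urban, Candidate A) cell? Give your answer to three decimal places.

Row total (Urban) = 28; column total (Candidate A) = 42; grand total N = 72.
Expected count = (row total × column total) / N = 28 × 42 / 72 = 16.333.

16.333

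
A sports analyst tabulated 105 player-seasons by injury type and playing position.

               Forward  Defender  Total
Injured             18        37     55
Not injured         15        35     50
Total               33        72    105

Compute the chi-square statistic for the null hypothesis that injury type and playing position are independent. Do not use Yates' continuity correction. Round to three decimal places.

0.090

Grand total N = 105.
Expected counts (row total × column total / N):
  Injured, Forward: 55×33/105 = 17.2857
  Injured, Defender: 55×72/105 = 37.7143
  Not injured, Forward: 50×33/105 = 15.7143
  Not injured, Defender: 50×72/105 = 34.2857
Contributions (O − E)²/E:
  (18 − 17.2857)²/17.2857 = 0.0295
  (37 − 37.7143)²/37.7143 = 0.0135
  (15 − 15.7143)²/15.7143 = 0.0325
  (35 − 34.2857)²/34.2857 = 0.0149
χ² = 0.0295 + 0.0135 + 0.0325 + 0.0149 = 0.090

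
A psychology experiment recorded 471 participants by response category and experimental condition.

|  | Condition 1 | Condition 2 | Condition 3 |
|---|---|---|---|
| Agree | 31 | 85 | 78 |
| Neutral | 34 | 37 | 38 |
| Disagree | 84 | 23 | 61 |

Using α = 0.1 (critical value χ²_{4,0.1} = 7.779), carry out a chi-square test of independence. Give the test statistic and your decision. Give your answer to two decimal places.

60.59; reject H₀

Row totals: 194, 109, 168. Column totals: 149, 145, 177. Grand total N = 471.
Expected counts (row total × column total / N):
  Agree, Condition 1: 194×149/471 = 61.372
  Agree, Condition 2: 194×145/471 = 59.724
  Agree, Condition 3: 194×177/471 = 72.904
  Neutral, Condition 1: 109×149/471 = 34.482
  Neutral, Condition 2: 109×145/471 = 33.556
  Neutral, Condition 3: 109×177/471 = 40.962
  Disagree, Condition 1: 168×149/471 = 53.146
  Disagree, Condition 2: 168×145/471 = 51.720
  Disagree, Condition 3: 168×177/471 = 63.134
Contributions (O − E)²/E:
  (31 − 61.372)²/61.372 = 15.0306
  (85 − 59.724)²/59.724 = 10.6971
  (78 − 72.904)²/72.904 = 0.3562
  (34 − 34.482)²/34.482 = 0.0067
  (37 − 33.556)²/33.556 = 0.3535
  (38 − 40.962)²/40.962 = 0.2142
  (84 − 53.146)²/53.146 = 17.9123
  (23 − 51.720)²/51.720 = 15.9482
  (61 − 63.134)²/63.134 = 0.0721
χ² = 15.0306 + 10.6971 + 0.3562 + 0.0067 + 0.3535 + 0.2142 + 17.9123 + 15.9482 + 0.0721 = 60.59
df = (3−1)(3−1) = 4. Since 60.59 > 7.779, reject the null hypothesis of independence at α = 0.1.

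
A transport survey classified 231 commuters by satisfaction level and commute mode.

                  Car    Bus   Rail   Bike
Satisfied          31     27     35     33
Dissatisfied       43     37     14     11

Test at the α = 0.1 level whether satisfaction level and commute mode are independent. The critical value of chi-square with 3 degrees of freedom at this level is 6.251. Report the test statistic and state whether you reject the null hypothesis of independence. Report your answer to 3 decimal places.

21.779; reject H₀

Row totals: 126, 105. Column totals: 74, 64, 49, 44. Grand total N = 231.
Expected counts (row total × column total / N):
  Satisfied, Car: 126×74/231 = 40.3636
  Satisfied, Bus: 126×64/231 = 34.9091
  Satisfied, Rail: 126×49/231 = 26.7273
  Satisfied, Bike: 126×44/231 = 24.0000
  Dissatisfied, Car: 105×74/231 = 33.6364
  Dissatisfied, Bus: 105×64/231 = 29.0909
  Dissatisfied, Rail: 105×49/231 = 22.2727
  Dissatisfied, Bike: 105×44/231 = 20.0000
Contributions (O − E)²/E:
  (31 − 40.3636)²/40.3636 = 2.1722
  (27 − 34.9091)²/34.9091 = 1.7919
  (35 − 26.7273)²/26.7273 = 2.5606
  (33 − 24.0000)²/24.0000 = 3.3750
  (43 − 33.6364)²/33.6364 = 2.6066
  (37 − 29.0909)²/29.0909 = 2.1503
  (14 − 22.2727)²/22.2727 = 3.0727
  (11 − 20.0000)²/20.0000 = 4.0500
χ² = 2.1722 + 1.7919 + 2.5606 + 3.3750 + 2.6066 + 2.1503 + 3.0727 + 4.0500 = 21.779
df = (2−1)(4−1) = 3. Since 21.779 > 6.251, reject the null hypothesis of independence at α = 0.1.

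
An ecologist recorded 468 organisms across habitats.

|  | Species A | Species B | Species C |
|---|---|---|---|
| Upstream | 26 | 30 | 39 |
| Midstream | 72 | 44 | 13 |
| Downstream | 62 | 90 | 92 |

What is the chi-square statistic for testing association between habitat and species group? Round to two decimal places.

50.06

Row totals: 95, 129, 244. Column totals: 160, 164, 144. Grand total N = 468.
Expected counts (row total × column total / N):
  Upstream, Species A: 95×160/468 = 32.479
  Upstream, Species B: 95×164/468 = 33.291
  Upstream, Species C: 95×144/468 = 29.231
  Midstream, Species A: 129×160/468 = 44.103
  Midstream, Species B: 129×164/468 = 45.205
  Midstream, Species C: 129×144/468 = 39.692
  Downstream, Species A: 244×160/468 = 83.419
  Downstream, Species B: 244×164/468 = 85.504
  Downstream, Species C: 244×144/468 = 75.077
Contributions (O − E)²/E:
  (26 − 32.479)²/32.479 = 1.2924
  (30 − 33.291)²/33.291 = 0.3253
  (39 − 29.231)²/29.231 = 3.2648
  (72 − 44.103)²/44.103 = 17.6460
  (44 − 45.205)²/45.205 = 0.0321
  (13 − 39.692)²/39.692 = 17.9498
  (62 − 83.419)²/83.419 = 5.4996
  (90 − 85.504)²/85.504 = 0.2364
  (92 − 75.077)²/75.077 = 3.8146
χ² = 1.2924 + 0.3253 + 3.2648 + 17.6460 + 0.0321 + 17.9498 + 5.4996 + 0.2364 + 3.8146 = 50.06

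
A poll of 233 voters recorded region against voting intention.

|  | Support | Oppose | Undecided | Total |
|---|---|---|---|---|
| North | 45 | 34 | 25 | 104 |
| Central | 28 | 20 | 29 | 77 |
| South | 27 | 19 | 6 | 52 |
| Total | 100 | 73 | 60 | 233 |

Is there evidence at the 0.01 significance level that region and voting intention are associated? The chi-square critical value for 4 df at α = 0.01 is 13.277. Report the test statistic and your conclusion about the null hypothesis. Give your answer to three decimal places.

Grand total N = 233.
Expected counts (row total × column total / N):
  North, Support: 104×100/233 = 44.6352
  North, Oppose: 104×73/233 = 32.5837
  North, Undecided: 104×60/233 = 26.7811
  Central, Support: 77×100/233 = 33.0472
  Central, Oppose: 77×73/233 = 24.1245
  Central, Undecided: 77×60/233 = 19.8283
  South, Support: 52×100/233 = 22.3176
  South, Oppose: 52×73/233 = 16.2918
  South, Undecided: 52×60/233 = 13.3906
Contributions (O − E)²/E:
  (45 − 44.6352)²/44.6352 = 0.0030
  (34 − 32.5837)²/32.5837 = 0.0616
  (25 − 26.7811)²/26.7811 = 0.1185
  (28 − 33.0472)²/33.0472 = 0.7708
  (20 − 24.1245)²/24.1245 = 0.7052
  (29 − 19.8283)²/19.8283 = 4.2424
  (27 − 22.3176)²/22.3176 = 0.9824
  (19 − 16.2918)²/16.2918 = 0.4502
  (6 − 13.3906)²/13.3906 = 4.0791
χ² = 0.0030 + 0.0616 + 0.1185 + 0.7708 + 0.7052 + 4.2424 + 0.9824 + 0.4502 + 4.0791 = 11.413
df = (3−1)(3−1) = 4. Since 11.413 < 13.277, fail to reject the null hypothesis of independence at α = 0.01.

11.413; fail to reject H₀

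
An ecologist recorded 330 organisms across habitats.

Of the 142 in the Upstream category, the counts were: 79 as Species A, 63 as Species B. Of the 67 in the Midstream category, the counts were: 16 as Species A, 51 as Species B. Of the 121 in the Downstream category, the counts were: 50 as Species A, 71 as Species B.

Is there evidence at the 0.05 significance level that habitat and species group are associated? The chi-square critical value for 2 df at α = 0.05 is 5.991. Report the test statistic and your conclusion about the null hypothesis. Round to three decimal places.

19.164; reject H₀

Row totals: 142, 67, 121. Column totals: 145, 185. Grand total N = 330.
Expected counts (row total × column total / N):
  Upstream, Species A: 142×145/330 = 62.3939
  Upstream, Species B: 142×185/330 = 79.6061
  Midstream, Species A: 67×145/330 = 29.4394
  Midstream, Species B: 67×185/330 = 37.5606
  Downstream, Species A: 121×145/330 = 53.1667
  Downstream, Species B: 121×185/330 = 67.8333
Contributions (O − E)²/E:
  (79 − 62.3939)²/62.3939 = 4.4197
  (63 − 79.6061)²/79.6061 = 3.4641
  (16 − 29.4394)²/29.4394 = 6.1352
  (51 − 37.5606)²/37.5606 = 4.8087
  (50 − 53.1667)²/53.1667 = 0.1886
  (71 − 67.8333)²/67.8333 = 0.1478
χ² = 4.4197 + 3.4641 + 6.1352 + 4.8087 + 0.1886 + 0.1478 = 19.164
df = (3−1)(2−1) = 2. Since 19.164 > 5.991, reject the null hypothesis of independence at α = 0.05.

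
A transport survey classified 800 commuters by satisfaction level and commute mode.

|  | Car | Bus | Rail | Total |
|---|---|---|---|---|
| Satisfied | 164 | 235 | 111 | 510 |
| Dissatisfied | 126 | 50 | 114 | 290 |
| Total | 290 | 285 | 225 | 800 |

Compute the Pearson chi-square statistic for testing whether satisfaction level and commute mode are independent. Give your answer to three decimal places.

Grand total N = 800.
Expected counts (row total × column total / N):
  Satisfied, Car: 510×290/800 = 184.8750
  Satisfied, Bus: 510×285/800 = 181.6875
  Satisfied, Rail: 510×225/800 = 143.4375
  Dissatisfied, Car: 290×290/800 = 105.1250
  Dissatisfied, Bus: 290×285/800 = 103.3125
  Dissatisfied, Rail: 290×225/800 = 81.5625
Contributions (O − E)²/E:
  (164 − 184.8750)²/184.8750 = 2.3571
  (235 − 181.6875)²/181.6875 = 15.6435
  (111 − 143.4375)²/143.4375 = 7.3355
  (126 − 105.1250)²/105.1250 = 4.1452
  (50 − 103.3125)²/103.3125 = 27.5109
  (114 − 81.5625)²/81.5625 = 12.9004
χ² = 2.3571 + 15.6435 + 7.3355 + 4.1452 + 27.5109 + 12.9004 = 69.893

69.893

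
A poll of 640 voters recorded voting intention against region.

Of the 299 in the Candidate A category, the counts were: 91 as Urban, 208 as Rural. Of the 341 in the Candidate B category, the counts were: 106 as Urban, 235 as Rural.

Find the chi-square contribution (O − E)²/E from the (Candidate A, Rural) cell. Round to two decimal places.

Row total (Candidate A) = 299; column total (Rural) = 443; N = 640.
Expected count E = 299 × 443 / 640 = 206.964.
Contribution = (O − E)²/E = (208 − 206.964)² / 206.964 = 0.01.

0.01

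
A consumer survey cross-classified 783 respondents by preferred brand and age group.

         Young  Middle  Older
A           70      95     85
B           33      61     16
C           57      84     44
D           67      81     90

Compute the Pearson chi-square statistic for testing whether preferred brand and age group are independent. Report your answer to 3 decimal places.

Row totals: 250, 110, 185, 238. Column totals: 227, 321, 235. Grand total N = 783.
Expected counts (row total × column total / N):
  A, Young: 250×227/783 = 72.4777
  A, Middle: 250×321/783 = 102.4904
  A, Older: 250×235/783 = 75.0319
  B, Young: 110×227/783 = 31.8902
  B, Middle: 110×321/783 = 45.0958
  B, Older: 110×235/783 = 33.0140
  C, Young: 185×227/783 = 53.6335
  C, Middle: 185×321/783 = 75.8429
  C, Older: 185×235/783 = 55.5236
  D, Young: 238×227/783 = 68.9987
  D, Middle: 238×321/783 = 97.5709
  D, Older: 238×235/783 = 71.4304
Contributions (O − E)²/E:
  (70 − 72.4777)²/72.4777 = 0.0847
  (95 − 102.4904)²/102.4904 = 0.5474
  (85 − 75.0319)²/75.0319 = 1.3243
  (33 − 31.8902)²/31.8902 = 0.0386
  (61 − 45.0958)²/45.0958 = 5.6090
  (16 − 33.0140)²/33.0140 = 8.7683
  (57 − 53.6335)²/53.6335 = 0.2113
  (84 − 75.8429)²/75.8429 = 0.8773
  (44 − 55.5236)²/55.5236 = 2.3917
  (67 − 68.9987)²/68.9987 = 0.0579
  (81 − 97.5709)²/97.5709 = 2.8143
  (90 − 71.4304)²/71.4304 = 4.8275
χ² = 0.0847 + 0.5474 + 1.3243 + 0.0386 + 5.6090 + 8.7683 + 0.2113 + 0.8773 + 2.3917 + 0.0579 + 2.8143 + 4.8275 = 27.552

27.552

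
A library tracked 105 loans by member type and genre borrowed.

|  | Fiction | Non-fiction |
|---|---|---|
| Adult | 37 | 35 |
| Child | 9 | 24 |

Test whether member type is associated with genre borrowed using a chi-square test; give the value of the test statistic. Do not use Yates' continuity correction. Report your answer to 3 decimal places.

5.346

Row totals: 72, 33. Column totals: 46, 59. Grand total N = 105.
Expected counts (row total × column total / N):
  Adult, Fiction: 72×46/105 = 31.5429
  Adult, Non-fiction: 72×59/105 = 40.4571
  Child, Fiction: 33×46/105 = 14.4571
  Child, Non-fiction: 33×59/105 = 18.5429
Contributions (O − E)²/E:
  (37 − 31.5429)²/31.5429 = 0.9441
  (35 − 40.4571)²/40.4571 = 0.7361
  (9 − 14.4571)²/14.4571 = 2.0599
  (24 − 18.5429)²/18.5429 = 1.6060
χ² = 0.9441 + 0.7361 + 2.0599 + 1.6060 = 5.346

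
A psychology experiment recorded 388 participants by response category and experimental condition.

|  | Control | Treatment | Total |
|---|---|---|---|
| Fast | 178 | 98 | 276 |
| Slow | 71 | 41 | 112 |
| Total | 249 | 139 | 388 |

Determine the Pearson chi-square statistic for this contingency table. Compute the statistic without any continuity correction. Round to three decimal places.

Grand total N = 388.
Expected counts (row total × column total / N):
  Fast, Control: 276×249/388 = 177.1237
  Fast, Treatment: 276×139/388 = 98.8763
  Slow, Control: 112×249/388 = 71.8763
  Slow, Treatment: 112×139/388 = 40.1237
Contributions (O − E)²/E:
  (178 − 177.1237)²/177.1237 = 0.0043
  (98 − 98.8763)²/98.8763 = 0.0078
  (71 − 71.8763)²/71.8763 = 0.0107
  (41 − 40.1237)²/40.1237 = 0.0191
χ² = 0.0043 + 0.0078 + 0.0107 + 0.0191 = 0.042

0.042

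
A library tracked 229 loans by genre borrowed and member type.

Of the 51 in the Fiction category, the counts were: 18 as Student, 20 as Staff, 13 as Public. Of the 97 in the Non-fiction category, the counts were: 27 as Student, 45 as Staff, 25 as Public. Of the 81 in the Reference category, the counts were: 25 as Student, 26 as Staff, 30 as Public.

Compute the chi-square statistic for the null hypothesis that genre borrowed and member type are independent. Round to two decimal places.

5.16

Row totals: 51, 97, 81. Column totals: 70, 91, 68. Grand total N = 229.
Expected counts (row total × column total / N):
  Fiction, Student: 51×70/229 = 15.590
  Fiction, Staff: 51×91/229 = 20.266
  Fiction, Public: 51×68/229 = 15.144
  Non-fiction, Student: 97×70/229 = 29.651
  Non-fiction, Staff: 97×91/229 = 38.546
  Non-fiction, Public: 97×68/229 = 28.803
  Reference, Student: 81×70/229 = 24.760
  Reference, Staff: 81×91/229 = 32.188
  Reference, Public: 81×68/229 = 24.052
Contributions (O − E)²/E:
  (18 − 15.590)²/15.590 = 0.3726
  (20 − 20.266)²/20.266 = 0.0035
  (13 − 15.144)²/15.144 = 0.3035
  (27 − 29.651)²/29.651 = 0.2370
  (45 − 38.546)²/38.546 = 1.0806
  (25 − 28.803)²/28.803 = 0.5021
  (25 − 24.760)²/24.760 = 0.0023
  (26 − 32.188)²/32.188 = 1.1896
  (30 − 24.052)²/24.052 = 1.4709
χ² = 0.3726 + 0.0035 + 0.3035 + 0.2370 + 1.0806 + 0.5021 + 0.0023 + 1.1896 + 1.4709 = 5.16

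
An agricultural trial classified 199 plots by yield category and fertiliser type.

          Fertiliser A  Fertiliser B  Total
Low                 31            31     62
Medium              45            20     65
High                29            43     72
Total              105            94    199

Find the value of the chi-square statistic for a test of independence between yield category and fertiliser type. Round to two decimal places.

Grand total N = 199.
Expected counts (row total × column total / N):
  Low, Fertiliser A: 62×105/199 = 32.714
  Low, Fertiliser B: 62×94/199 = 29.286
  Medium, Fertiliser A: 65×105/199 = 34.296
  Medium, Fertiliser B: 65×94/199 = 30.704
  High, Fertiliser A: 72×105/199 = 37.990
  High, Fertiliser B: 72×94/199 = 34.010
Contributions (O − E)²/E:
  (31 − 32.714)²/32.714 = 0.0898
  (31 − 29.286)²/29.286 = 0.1003
  (45 − 34.296)²/34.296 = 3.3408
  (20 − 30.704)²/30.704 = 3.7316
  (29 − 37.990)²/37.990 = 2.1274
  (43 − 34.010)²/34.010 = 2.3764
χ² = 0.0898 + 0.1003 + 3.3408 + 3.7316 + 2.1274 + 2.3764 = 11.77

11.77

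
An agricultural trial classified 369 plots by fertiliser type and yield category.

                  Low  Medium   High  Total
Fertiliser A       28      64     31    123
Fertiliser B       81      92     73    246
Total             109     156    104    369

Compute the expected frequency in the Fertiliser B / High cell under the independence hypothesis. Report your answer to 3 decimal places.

69.333

Row total (Fertiliser B) = 246; column total (High) = 104; grand total N = 369.
Expected count = (row total × column total) / N = 246 × 104 / 369 = 69.333.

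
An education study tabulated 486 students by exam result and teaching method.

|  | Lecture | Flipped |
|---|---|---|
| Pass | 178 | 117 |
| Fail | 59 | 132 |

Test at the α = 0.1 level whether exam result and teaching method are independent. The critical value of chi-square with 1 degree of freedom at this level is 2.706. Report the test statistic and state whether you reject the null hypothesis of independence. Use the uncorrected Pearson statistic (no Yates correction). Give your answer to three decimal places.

Row totals: 295, 191. Column totals: 237, 249. Grand total N = 486.
Expected counts (row total × column total / N):
  Pass, Lecture: 295×237/486 = 143.8580
  Pass, Flipped: 295×249/486 = 151.1420
  Fail, Lecture: 191×237/486 = 93.1420
  Fail, Flipped: 191×249/486 = 97.8580
Contributions (O − E)²/E:
  (178 − 143.8580)²/143.8580 = 8.1030
  (117 − 151.1420)²/151.1420 = 7.7125
  (59 − 93.1420)²/93.1420 = 12.5150
  (132 − 97.8580)²/97.8580 = 11.9119
χ² = 8.1030 + 7.7125 + 12.5150 + 11.9119 = 40.242
df = (2−1)(2−1) = 1. Since 40.242 > 2.706, reject the null hypothesis of independence at α = 0.1.

40.242; reject H₀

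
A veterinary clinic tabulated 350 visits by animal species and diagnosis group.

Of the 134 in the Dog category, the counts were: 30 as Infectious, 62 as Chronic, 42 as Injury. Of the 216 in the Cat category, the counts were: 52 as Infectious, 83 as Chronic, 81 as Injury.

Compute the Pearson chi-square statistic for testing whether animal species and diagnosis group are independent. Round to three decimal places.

Row totals: 134, 216. Column totals: 82, 145, 123. Grand total N = 350.
Expected counts (row total × column total / N):
  Dog, Infectious: 134×82/350 = 31.3943
  Dog, Chronic: 134×145/350 = 55.5143
  Dog, Injury: 134×123/350 = 47.0914
  Cat, Infectious: 216×82/350 = 50.6057
  Cat, Chronic: 216×145/350 = 89.4857
  Cat, Injury: 216×123/350 = 75.9086
Contributions (O − E)²/E:
  (30 − 31.3943)²/31.3943 = 0.0619
  (62 − 55.5143)²/55.5143 = 0.7577
  (42 − 47.0914)²/47.0914 = 0.5505
  (52 − 50.6057)²/50.6057 = 0.0384
  (83 − 89.4857)²/89.4857 = 0.4701
  (81 − 75.9086)²/75.9086 = 0.3415
χ² = 0.0619 + 0.7577 + 0.5505 + 0.0384 + 0.4701 + 0.3415 = 2.220

2.220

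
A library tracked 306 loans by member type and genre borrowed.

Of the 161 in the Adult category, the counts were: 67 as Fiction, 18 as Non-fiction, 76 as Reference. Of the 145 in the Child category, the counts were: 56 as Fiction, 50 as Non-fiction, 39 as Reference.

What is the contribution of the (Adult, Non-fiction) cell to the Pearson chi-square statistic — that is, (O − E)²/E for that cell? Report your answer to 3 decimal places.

Row total (Adult) = 161; column total (Non-fiction) = 68; N = 306.
Expected count E = 161 × 68 / 306 = 35.7778.
Contribution = (O − E)²/E = (18 − 35.7778)² / 35.7778 = 8.834.

8.834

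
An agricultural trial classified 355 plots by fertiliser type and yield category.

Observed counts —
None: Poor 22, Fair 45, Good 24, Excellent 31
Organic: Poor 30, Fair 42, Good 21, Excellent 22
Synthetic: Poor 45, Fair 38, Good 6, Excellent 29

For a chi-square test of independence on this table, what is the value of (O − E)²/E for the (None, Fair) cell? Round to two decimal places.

Row total (None) = 122; column total (Fair) = 125; N = 355.
Expected count E = 122 × 125 / 355 = 42.958.
Contribution = (O − E)²/E = (45 − 42.958)² / 42.958 = 0.10.

0.10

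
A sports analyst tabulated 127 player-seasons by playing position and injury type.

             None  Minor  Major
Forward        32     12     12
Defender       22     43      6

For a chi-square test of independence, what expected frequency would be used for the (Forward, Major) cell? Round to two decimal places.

Row total (Forward) = 56; column total (Major) = 18; grand total N = 127.
Expected count = (row total × column total) / N = 56 × 18 / 127 = 7.94.

7.94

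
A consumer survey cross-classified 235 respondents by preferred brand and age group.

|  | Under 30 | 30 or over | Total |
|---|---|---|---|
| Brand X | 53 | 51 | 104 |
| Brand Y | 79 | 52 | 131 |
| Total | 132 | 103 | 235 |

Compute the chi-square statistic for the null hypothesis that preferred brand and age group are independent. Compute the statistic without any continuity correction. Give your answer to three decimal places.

Grand total N = 235.
Expected counts (row total × column total / N):
  Brand X, Under 30: 104×132/235 = 58.4170
  Brand X, 30 or over: 104×103/235 = 45.5830
  Brand Y, Under 30: 131×132/235 = 73.5830
  Brand Y, 30 or over: 131×103/235 = 57.4170
Contributions (O − E)²/E:
  (53 − 58.4170)²/58.4170 = 0.5023
  (51 − 45.5830)²/45.5830 = 0.6437
  (79 − 73.5830)²/73.5830 = 0.3988
  (52 − 57.4170)²/57.4170 = 0.5111
χ² = 0.5023 + 0.6437 + 0.3988 + 0.5111 = 2.056

2.056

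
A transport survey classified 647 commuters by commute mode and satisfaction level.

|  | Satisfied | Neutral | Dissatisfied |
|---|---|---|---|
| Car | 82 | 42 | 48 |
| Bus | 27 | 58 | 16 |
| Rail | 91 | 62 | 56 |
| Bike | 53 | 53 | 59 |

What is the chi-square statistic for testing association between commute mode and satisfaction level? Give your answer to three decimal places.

42.036

Row totals: 172, 101, 209, 165. Column totals: 253, 215, 179. Grand total N = 647.
Expected counts (row total × column total / N):
  Car, Satisfied: 172×253/647 = 67.2581
  Car, Neutral: 172×215/647 = 57.1561
  Car, Dissatisfied: 172×179/647 = 47.5858
  Bus, Satisfied: 101×253/647 = 39.4946
  Bus, Neutral: 101×215/647 = 33.5626
  Bus, Dissatisfied: 101×179/647 = 27.9428
  Rail, Satisfied: 209×253/647 = 81.7264
  Rail, Neutral: 209×215/647 = 69.4513
  Rail, Dissatisfied: 209×179/647 = 57.8223
  Bike, Satisfied: 165×253/647 = 64.5209
  Bike, Neutral: 165×215/647 = 54.8300
  Bike, Dissatisfied: 165×179/647 = 45.6491
Contributions (O − E)²/E:
  (82 − 67.2581)²/67.2581 = 3.2312
  (42 − 57.1561)²/57.1561 = 4.0189
  (48 − 47.5858)²/47.5858 = 0.0036
  (27 − 39.4946)²/39.4946 = 3.9528
  (58 − 33.5626)²/33.5626 = 17.7932
  (16 − 27.9428)²/27.9428 = 5.1044
  (91 − 81.7264)²/81.7264 = 1.0523
  (62 − 69.4513)²/69.4513 = 0.7994
  (56 − 57.8223)²/57.8223 = 0.0574
  (53 − 64.5209)²/64.5209 = 2.0572
  (53 − 54.8300)²/54.8300 = 0.0611
  (59 − 45.6491)²/45.6491 = 3.9047
χ² = 3.2312 + 4.0189 + 0.0036 + 3.9528 + 17.7932 + 5.1044 + 1.0523 + 0.7994 + 0.0574 + 2.0572 + 0.0611 + 3.9047 = 42.036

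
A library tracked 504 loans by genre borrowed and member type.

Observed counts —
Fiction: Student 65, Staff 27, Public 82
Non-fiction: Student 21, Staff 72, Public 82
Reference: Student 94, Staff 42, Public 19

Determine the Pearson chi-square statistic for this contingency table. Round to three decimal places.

Row totals: 174, 175, 155. Column totals: 180, 141, 183. Grand total N = 504.
Expected counts (row total × column total / N):
  Fiction, Student: 174×180/504 = 62.1429
  Fiction, Staff: 174×141/504 = 48.6786
  Fiction, Public: 174×183/504 = 63.1786
  Non-fiction, Student: 175×180/504 = 62.5000
  Non-fiction, Staff: 175×141/504 = 48.9583
  Non-fiction, Public: 175×183/504 = 63.5417
  Reference, Student: 155×180/504 = 55.3571
  Reference, Staff: 155×141/504 = 43.3631
  Reference, Public: 155×183/504 = 56.2798
Contributions (O − E)²/E:
  (65 − 62.1429)²/62.1429 = 0.1314
  (27 − 48.6786)²/48.6786 = 9.6544
  (82 − 63.1786)²/63.1786 = 5.6070
  (21 − 62.5000)²/62.5000 = 27.5560
  (72 − 48.9583)²/48.9583 = 10.8443
  (82 − 63.5417)²/63.5417 = 5.3620
  (94 − 55.3571)²/55.3571 = 26.9753
  (42 − 43.3631)²/43.3631 = 0.0428
  (19 − 56.2798)²/56.2798 = 24.6942
χ² = 0.1314 + 9.6544 + 5.6070 + 27.5560 + 10.8443 + 5.3620 + 26.9753 + 0.0428 + 24.6942 = 110.867

110.867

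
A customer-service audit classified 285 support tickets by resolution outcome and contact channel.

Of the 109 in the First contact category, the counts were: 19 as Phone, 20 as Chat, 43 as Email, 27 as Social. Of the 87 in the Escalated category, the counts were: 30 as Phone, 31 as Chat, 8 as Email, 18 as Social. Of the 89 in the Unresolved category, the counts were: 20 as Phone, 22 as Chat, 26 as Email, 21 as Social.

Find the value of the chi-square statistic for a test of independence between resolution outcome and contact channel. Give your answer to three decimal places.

Row totals: 109, 87, 89. Column totals: 69, 73, 77, 66. Grand total N = 285.
Expected counts (row total × column total / N):
  First contact, Phone: 109×69/285 = 26.3895
  First contact, Chat: 109×73/285 = 27.9193
  First contact, Email: 109×77/285 = 29.4491
  First contact, Social: 109×66/285 = 25.2421
  Escalated, Phone: 87×69/285 = 21.0632
  Escalated, Chat: 87×73/285 = 22.2842
  Escalated, Email: 87×77/285 = 23.5053
  Escalated, Social: 87×66/285 = 20.1474
  Unresolved, Phone: 89×69/285 = 21.5474
  Unresolved, Chat: 89×73/285 = 22.7965
  Unresolved, Email: 89×77/285 = 24.0456
  Unresolved, Social: 89×66/285 = 20.6105
Contributions (O − E)²/E:
  (19 − 26.3895)²/26.3895 = 2.0692
  (20 − 27.9193)²/27.9193 = 2.2463
  (43 − 29.4491)²/29.4491 = 6.2354
  (27 − 25.2421)²/25.2421 = 0.1224
  (30 − 21.0632)²/21.0632 = 3.7918
  (31 − 22.2842)²/22.2842 = 3.4089
  (8 − 23.5053)²/23.5053 = 10.2281
  (18 − 20.1474)²/20.1474 = 0.2289
  (20 − 21.5474)²/21.5474 = 0.1111
  (22 − 22.7965)²/22.7965 = 0.0278
  (26 − 24.0456)²/24.0456 = 0.1589
  (21 − 20.6105)²/20.6105 = 0.0074
χ² = 2.0692 + 2.2463 + 6.2354 + 0.1224 + 3.7918 + 3.4089 + 10.2281 + 0.2289 + 0.1111 + 0.0278 + 0.1589 + 0.0074 = 28.636

28.636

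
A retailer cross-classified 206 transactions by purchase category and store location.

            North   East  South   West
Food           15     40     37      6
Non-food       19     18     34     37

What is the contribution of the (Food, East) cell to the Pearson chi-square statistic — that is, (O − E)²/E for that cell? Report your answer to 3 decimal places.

Row total (Food) = 98; column total (East) = 58; N = 206.
Expected count E = 98 × 58 / 206 = 27.5922.
Contribution = (O − E)²/E = (40 − 27.5922)² / 27.5922 = 5.580.

5.580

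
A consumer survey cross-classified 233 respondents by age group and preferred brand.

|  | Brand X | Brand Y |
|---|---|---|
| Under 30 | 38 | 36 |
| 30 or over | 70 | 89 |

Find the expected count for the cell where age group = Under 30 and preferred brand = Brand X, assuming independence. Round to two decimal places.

Row total (Under 30) = 74; column total (Brand X) = 108; grand total N = 233.
Expected count = (row total × column total) / N = 74 × 108 / 233 = 34.30.

34.30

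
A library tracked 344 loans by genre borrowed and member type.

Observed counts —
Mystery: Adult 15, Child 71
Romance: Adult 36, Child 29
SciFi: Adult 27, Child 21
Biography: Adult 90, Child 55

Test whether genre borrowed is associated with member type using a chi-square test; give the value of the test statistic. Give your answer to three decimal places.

46.256

Row totals: 86, 65, 48, 145. Column totals: 168, 176. Grand total N = 344.
Expected counts (row total × column total / N):
  Mystery, Adult: 86×168/344 = 42.0000
  Mystery, Child: 86×176/344 = 44.0000
  Romance, Adult: 65×168/344 = 31.7442
  Romance, Child: 65×176/344 = 33.2558
  SciFi, Adult: 48×168/344 = 23.4419
  SciFi, Child: 48×176/344 = 24.5581
  Biography, Adult: 145×168/344 = 70.8140
  Biography, Child: 145×176/344 = 74.1860
Contributions (O − E)²/E:
  (15 − 42.0000)²/42.0000 = 17.3571
  (71 − 44.0000)²/44.0000 = 16.5682
  (36 − 31.7442)²/31.7442 = 0.5706
  (29 − 33.2558)²/33.2558 = 0.5446
  (27 − 23.4419)²/23.4419 = 0.5401
  (21 − 24.5581)²/24.5581 = 0.5155
  (90 − 70.8140)²/70.8140 = 5.1982
  (55 − 74.1860)²/74.1860 = 4.9619
χ² = 17.3571 + 16.5682 + 0.5706 + 0.5446 + 0.5401 + 0.5155 + 5.1982 + 4.9619 = 46.256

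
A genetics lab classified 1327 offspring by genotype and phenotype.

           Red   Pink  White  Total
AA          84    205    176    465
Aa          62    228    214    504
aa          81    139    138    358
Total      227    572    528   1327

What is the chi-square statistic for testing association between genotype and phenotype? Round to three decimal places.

17.065

Grand total N = 1327.
Expected counts (row total × column total / N):
  AA, Red: 465×227/1327 = 79.5441
  AA, Pink: 465×572/1327 = 200.4371
  AA, White: 465×528/1327 = 185.0188
  Aa, Red: 504×227/1327 = 86.2155
  Aa, Pink: 504×572/1327 = 217.2479
  Aa, White: 504×528/1327 = 200.5365
  aa, Red: 358×227/1327 = 61.2404
  aa, Pink: 358×572/1327 = 154.3150
  aa, White: 358×528/1327 = 142.4446
Contributions (O − E)²/E:
  (84 − 79.5441)²/79.5441 = 0.2496
  (205 − 200.4371)²/200.4371 = 0.1039
  (176 − 185.0188)²/185.0188 = 0.4396
  (62 − 86.2155)²/86.2155 = 6.8015
  (228 − 217.2479)²/217.2479 = 0.5321
  (214 − 200.5365)²/200.5365 = 0.9039
  (81 − 61.2404)²/61.2404 = 6.3756
  (139 − 154.3150)²/154.3150 = 1.5199
  (138 − 142.4446)²/142.4446 = 0.1387
χ² = 0.2496 + 0.1039 + 0.4396 + 6.8015 + 0.5321 + 0.9039 + 6.3756 + 1.5199 + 0.1387 = 17.065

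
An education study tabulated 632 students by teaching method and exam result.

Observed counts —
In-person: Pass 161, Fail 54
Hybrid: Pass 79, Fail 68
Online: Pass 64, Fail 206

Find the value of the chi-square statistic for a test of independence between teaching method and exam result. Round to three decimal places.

Row totals: 215, 147, 270. Column totals: 304, 328. Grand total N = 632.
Expected counts (row total × column total / N):
  In-person, Pass: 215×304/632 = 103.4177
  In-person, Fail: 215×328/632 = 111.5823
  Hybrid, Pass: 147×304/632 = 70.7089
  Hybrid, Fail: 147×328/632 = 76.2911
  Online, Pass: 270×304/632 = 129.8734
  Online, Fail: 270×328/632 = 140.1266
Contributions (O − E)²/E:
  (161 − 103.4177)²/103.4177 = 32.0614
  (54 − 111.5823)²/111.5823 = 29.7155
  (79 − 70.7089)²/70.7089 = 0.9722
  (68 − 76.2911)²/76.2911 = 0.9011
  (64 − 129.8734)²/129.8734 = 33.4118
  (206 − 140.1266)²/140.1266 = 30.9670
χ² = 32.0614 + 29.7155 + 0.9722 + 0.9011 + 33.4118 + 30.9670 = 128.029

128.029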